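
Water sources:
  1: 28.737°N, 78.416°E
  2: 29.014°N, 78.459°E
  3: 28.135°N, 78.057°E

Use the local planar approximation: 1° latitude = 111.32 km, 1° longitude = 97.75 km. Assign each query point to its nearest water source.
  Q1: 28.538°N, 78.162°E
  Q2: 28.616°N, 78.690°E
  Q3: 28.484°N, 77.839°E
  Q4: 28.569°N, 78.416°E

Q1 at 28.538°N, 78.162°E:
  1: √((0.199·111.32)² + (0.254·97.75)²) = √(490.74123 + 616.45441) = 33.275 km
  2: √((0.476·111.32)² + (0.297·97.75)²) = √(2807.76206 + 842.84251) = 60.420 km
  3: √((-0.403·111.32)² + (-0.105·97.75)²) = √(2012.59546 + 105.34456) = 46.021 km
  → nearest: 1 (33.275 km)
Q2 at 28.616°N, 78.690°E:
  1: √((0.121·111.32)² + (-0.274·97.75)²) = √(181.43336 + 717.35587) = 29.980 km
  2: √((0.398·111.32)² + (-0.231·97.75)²) = √(1962.96492 + 509.86769) = 49.728 km
  3: √((-0.481·111.32)² + (-0.633·97.75)²) = √(2867.05846 + 3828.60844) = 81.827 km
  → nearest: 1 (29.980 km)
Q3 at 28.484°N, 77.839°E:
  1: √((0.253·111.32)² + (0.577·97.75)²) = √(793.20864 + 3181.15740) = 63.043 km
  2: √((0.530·111.32)² + (0.620·97.75)²) = √(3480.95280 + 3672.96603) = 84.581 km
  3: √((-0.349·111.32)² + (0.218·97.75)²) = √(1509.37534 + 454.09479) = 44.311 km
  → nearest: 3 (44.311 km)
Q4 at 28.569°N, 78.416°E:
  1: √((0.168·111.32)² + (0.000·97.75)²) = √(349.75583 + 0.00000) = 18.702 km
  2: √((0.445·111.32)² + (0.043·97.75)²) = √(2453.95400 + 17.66731) = 49.715 km
  3: √((-0.434·111.32)² + (-0.359·97.75)²) = √(2334.13437 + 1231.46601) = 59.713 km
  → nearest: 1 (18.702 km)

Q1→1; Q2→1; Q3→3; Q4→1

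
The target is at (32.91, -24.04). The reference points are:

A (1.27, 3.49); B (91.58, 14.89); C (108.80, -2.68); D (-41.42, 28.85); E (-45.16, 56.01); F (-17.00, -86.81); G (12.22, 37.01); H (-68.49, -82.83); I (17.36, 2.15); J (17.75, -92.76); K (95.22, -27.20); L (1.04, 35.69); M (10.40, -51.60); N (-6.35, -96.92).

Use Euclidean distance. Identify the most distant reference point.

H

Distances from (32.91, -24.04):
A: √((-31.64)² + (27.53)²) = √(1001.0896 + 757.9009) = 41.94
B: √((58.67)² + (38.93)²) = √(3442.1689 + 1515.5449) = 70.41
C: √((75.89)² + (21.36)²) = √(5759.2921 + 456.2496) = 78.84
D: √((-74.33)² + (52.89)²) = √(5524.9489 + 2797.3521) = 91.23
E: √((-78.07)² + (80.05)²) = √(6094.9249 + 6408.0025) = 111.82
F: √((-49.91)² + (-62.77)²) = √(2491.0081 + 3940.0729) = 80.19
G: √((-20.69)² + (61.05)²) = √(428.0761 + 3727.1025) = 64.46
H: √((-101.40)² + (-58.79)²) = √(10281.9600 + 3456.2641) = 117.21
I: √((-15.55)² + (26.19)²) = √(241.8025 + 685.9161) = 30.46
J: √((-15.16)² + (-68.72)²) = √(229.8256 + 4722.4384) = 70.37
K: √((62.31)² + (-3.16)²) = √(3882.5361 + 9.9856) = 62.39
L: √((-31.87)² + (59.73)²) = √(1015.6969 + 3567.6729) = 67.70
M: √((-22.51)² + (-27.56)²) = √(506.7001 + 759.5536) = 35.58
N: √((-39.26)² + (-72.88)²) = √(1541.3476 + 5311.4944) = 82.78
Maximum: H at 117.21.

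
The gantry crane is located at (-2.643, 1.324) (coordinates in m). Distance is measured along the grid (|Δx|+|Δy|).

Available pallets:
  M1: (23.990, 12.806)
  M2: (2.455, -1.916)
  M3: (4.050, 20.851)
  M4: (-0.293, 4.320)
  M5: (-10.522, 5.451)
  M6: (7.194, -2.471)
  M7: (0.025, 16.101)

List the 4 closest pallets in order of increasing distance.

M4, M2, M5, M6

Distances from (-2.643, 1.324):
M1: |26.633| + |11.482| = 26.633 + 11.482 = 38.115 m
M2: |5.098| + |-3.240| = 5.098 + 3.240 = 8.338 m
M3: |6.693| + |19.527| = 6.693 + 19.527 = 26.220 m
M4: |2.350| + |2.996| = 2.350 + 2.996 = 5.346 m
M5: |-7.879| + |4.127| = 7.879 + 4.127 = 12.006 m
M6: |9.837| + |-3.795| = 9.837 + 3.795 = 13.632 m
M7: |2.668| + |14.777| = 2.668 + 14.777 = 17.445 m
Sorted: M4 (5.346 m) < M2 (8.338 m) < M5 (12.006 m) < M6 (13.632 m) < M7 (17.445 m) < M3 (26.220 m) < …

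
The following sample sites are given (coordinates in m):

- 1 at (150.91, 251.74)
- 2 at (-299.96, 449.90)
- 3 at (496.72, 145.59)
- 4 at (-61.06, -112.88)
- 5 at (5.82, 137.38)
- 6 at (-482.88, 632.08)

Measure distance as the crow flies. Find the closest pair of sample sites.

Pairwise distances:
1–2: 492.49 m
1–3: 361.74 m
1–4: 421.76 m
1–5: 184.74 m
1–6: 739.15 m
2–3: 852.82 m
2–4: 611.39 m
2–5: 437.23 m
2–6: 258.17 m
3–4: 614.76 m
3–5: 490.97 m
3–6: 1093.75 m
4–5: 259.04 m
4–6: 856.09 m
5–6: 695.38 m
Closest pair: 1–5 at 184.74 m.

1 and 5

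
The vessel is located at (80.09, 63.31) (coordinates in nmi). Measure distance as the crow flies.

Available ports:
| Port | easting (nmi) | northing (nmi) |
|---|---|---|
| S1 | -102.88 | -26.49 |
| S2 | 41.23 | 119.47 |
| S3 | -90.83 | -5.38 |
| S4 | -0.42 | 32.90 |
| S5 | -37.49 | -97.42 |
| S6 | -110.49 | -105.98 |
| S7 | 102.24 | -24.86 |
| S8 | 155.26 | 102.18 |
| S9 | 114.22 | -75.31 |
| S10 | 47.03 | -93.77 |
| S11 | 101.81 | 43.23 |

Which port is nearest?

S11

Distances from (80.09, 63.31):
S1: √((-182.97)² + (-89.80)²) = √(33478.0209 + 8064.0400) = 203.82 nmi
S2: √((-38.86)² + (56.16)²) = √(1510.0996 + 3153.9456) = 68.29 nmi
S3: √((-170.92)² + (-68.69)²) = √(29213.6464 + 4718.3161) = 184.21 nmi
S4: √((-80.51)² + (-30.41)²) = √(6481.8601 + 924.7681) = 86.06 nmi
S5: √((-117.58)² + (-160.73)²) = √(13825.0564 + 25834.1329) = 199.15 nmi
S6: √((-190.58)² + (-169.29)²) = √(36320.7364 + 28659.1041) = 254.91 nmi
S7: √((22.15)² + (-88.17)²) = √(490.6225 + 7773.9489) = 90.91 nmi
S8: √((75.17)² + (38.87)²) = √(5650.5289 + 1510.8769) = 84.63 nmi
S9: √((34.13)² + (-138.62)²) = √(1164.8569 + 19215.5044) = 142.76 nmi
S10: √((-33.06)² + (-157.08)²) = √(1092.9636 + 24674.1264) = 160.52 nmi
S11: √((21.72)² + (-20.08)²) = √(471.7584 + 403.2064) = 29.58 nmi
Minimum: S11 at 29.58 nmi.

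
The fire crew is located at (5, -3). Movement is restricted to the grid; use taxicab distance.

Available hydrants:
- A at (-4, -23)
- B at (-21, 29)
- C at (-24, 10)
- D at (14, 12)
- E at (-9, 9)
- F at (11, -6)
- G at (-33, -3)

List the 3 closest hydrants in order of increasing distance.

F, D, E

Distances from (5, -3):
A: 29
B: 58
C: 42
D: 24
E: 26
F: 9
G: 38
Sorted: F (9) < D (24) < E (26) < A (29) < G (38) < …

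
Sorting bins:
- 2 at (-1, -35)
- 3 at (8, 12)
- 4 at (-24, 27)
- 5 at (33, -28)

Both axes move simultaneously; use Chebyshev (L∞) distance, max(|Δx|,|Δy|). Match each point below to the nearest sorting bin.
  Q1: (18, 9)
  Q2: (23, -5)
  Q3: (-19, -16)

Q1→3; Q2→3; Q3→2

Q1 at (18, 9):
  2: max(|-19|, |-44|) = 44
  3: max(|-10|, |3|) = 10
  4: max(|-42|, |18|) = 42
  5: max(|15|, |-37|) = 37
  → nearest: 3 (10)
Q2 at (23, -5):
  2: max(|-24|, |-30|) = 30
  3: max(|-15|, |17|) = 17
  4: max(|-47|, |32|) = 47
  5: max(|10|, |-23|) = 23
  → nearest: 3 (17)
Q3 at (-19, -16):
  2: max(|18|, |-19|) = 19
  3: max(|27|, |28|) = 28
  4: max(|-5|, |43|) = 43
  5: max(|52|, |-12|) = 52
  → nearest: 2 (19)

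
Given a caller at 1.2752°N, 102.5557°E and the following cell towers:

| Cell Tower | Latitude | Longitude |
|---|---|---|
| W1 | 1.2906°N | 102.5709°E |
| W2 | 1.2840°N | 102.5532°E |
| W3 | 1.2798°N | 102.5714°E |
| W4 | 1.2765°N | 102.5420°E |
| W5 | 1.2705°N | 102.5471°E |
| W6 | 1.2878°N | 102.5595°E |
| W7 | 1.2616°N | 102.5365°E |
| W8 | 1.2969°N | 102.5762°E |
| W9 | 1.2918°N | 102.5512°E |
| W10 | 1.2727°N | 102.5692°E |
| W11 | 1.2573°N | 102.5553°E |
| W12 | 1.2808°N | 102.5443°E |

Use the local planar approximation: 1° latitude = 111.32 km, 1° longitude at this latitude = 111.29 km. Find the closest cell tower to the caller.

Distances from 1.2752°N, 102.5557°E:
W1: √((0.0154·111.32)² + (0.0152·111.29)²) = √(2.938920 + 2.861538) = 2.4084 km
W2: √((0.0088·111.32)² + (-0.0025·111.29)²) = √(0.959648 + 0.077409) = 1.0184 km
W3: √((0.0046·111.32)² + (0.0157·111.29)²) = √(0.262218 + 3.052893) = 1.8207 km
W4: √((0.0013·111.32)² + (-0.0137·111.29)²) = √(0.020943 + 2.324628) = 1.5315 km
W5: √((-0.0047·111.32)² + (-0.0086·111.29)²) = √(0.273742 + 0.916029) = 1.0908 km
W6: √((0.0126·111.32)² + (0.0038·111.29)²) = √(1.967377 + 0.178846) = 1.4650 km
W7: √((-0.0136·111.32)² + (-0.0192·111.29)²) = √(2.292051 + 4.565777) = 2.6187 km
W8: √((0.0217·111.32)² + (0.0205·111.29)²) = √(5.835336 + 5.204991) = 3.3227 km
W9: √((0.0166·111.32)² + (-0.0045·111.29)²) = √(3.414779 + 0.250806) = 1.9146 km
W10: √((-0.0025·111.32)² + (0.0135·111.29)²) = √(0.077451 + 2.257251) = 1.5280 km
W11: √((-0.0179·111.32)² + (-0.0004·111.29)²) = √(3.970566 + 0.001982) = 1.9931 km
W12: √((0.0056·111.32)² + (-0.0114·111.29)²) = √(0.388618 + 1.609615) = 1.4136 km
Minimum: W2 at 1.0184 km.

W2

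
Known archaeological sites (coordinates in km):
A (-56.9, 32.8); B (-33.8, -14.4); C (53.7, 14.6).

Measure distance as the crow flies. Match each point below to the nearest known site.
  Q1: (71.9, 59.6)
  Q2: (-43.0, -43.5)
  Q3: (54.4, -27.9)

Q1→C; Q2→B; Q3→C

Q1 at (71.9, 59.6):
  A: √((-128.8)² + (-26.8)²) = √(16589.440 + 718.240) = 131.6 km
  B: √((-105.7)² + (-74.0)²) = √(11172.490 + 5476.000) = 129.0 km
  C: √((-18.2)² + (-45.0)²) = √(331.240 + 2025.000) = 48.5 km
  → nearest: C (48.5 km)
Q2 at (-43.0, -43.5):
  A: √((-13.9)² + (76.3)²) = √(193.210 + 5821.690) = 77.6 km
  B: √((9.2)² + (29.1)²) = √(84.640 + 846.810) = 30.5 km
  C: √((96.7)² + (58.1)²) = √(9350.890 + 3375.610) = 112.8 km
  → nearest: B (30.5 km)
Q3 at (54.4, -27.9):
  A: √((-111.3)² + (60.7)²) = √(12387.690 + 3684.490) = 126.8 km
  B: √((-88.2)² + (13.5)²) = √(7779.240 + 182.250) = 89.2 km
  C: √((-0.7)² + (42.5)²) = √(0.490 + 1806.250) = 42.5 km
  → nearest: C (42.5 km)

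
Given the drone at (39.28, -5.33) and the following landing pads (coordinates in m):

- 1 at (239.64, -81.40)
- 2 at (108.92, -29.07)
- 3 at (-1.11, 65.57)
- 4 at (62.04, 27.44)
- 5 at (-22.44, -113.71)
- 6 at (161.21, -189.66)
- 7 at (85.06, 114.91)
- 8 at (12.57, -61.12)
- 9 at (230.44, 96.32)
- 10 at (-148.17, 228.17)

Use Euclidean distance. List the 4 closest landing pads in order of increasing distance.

4, 8, 2, 3

Distances from (39.28, -5.33):
1: √((200.36)² + (-76.07)²) = √(40144.1296 + 5786.6449) = 214.31 m
2: √((69.64)² + (-23.74)²) = √(4849.7296 + 563.5876) = 73.58 m
3: √((-40.39)² + (70.90)²) = √(1631.3521 + 5026.8100) = 81.60 m
4: √((22.76)² + (32.77)²) = √(518.0176 + 1073.8729) = 39.90 m
5: √((-61.72)² + (-108.38)²) = √(3809.3584 + 11746.2244) = 124.72 m
6: √((121.93)² + (-184.33)²) = √(14866.9249 + 33977.5489) = 221.01 m
7: √((45.78)² + (120.24)²) = √(2095.8084 + 14457.6576) = 128.66 m
8: √((-26.71)² + (-55.79)²) = √(713.4241 + 3112.5241) = 61.85 m
9: √((191.16)² + (101.65)²) = √(36542.1456 + 10332.7225) = 216.51 m
10: √((-187.45)² + (233.50)²) = √(35137.5025 + 54522.2500) = 299.43 m
Sorted: 4 (39.90 m) < 8 (61.85 m) < 2 (73.58 m) < 3 (81.60 m) < 5 (124.72 m) < 7 (128.66 m) < …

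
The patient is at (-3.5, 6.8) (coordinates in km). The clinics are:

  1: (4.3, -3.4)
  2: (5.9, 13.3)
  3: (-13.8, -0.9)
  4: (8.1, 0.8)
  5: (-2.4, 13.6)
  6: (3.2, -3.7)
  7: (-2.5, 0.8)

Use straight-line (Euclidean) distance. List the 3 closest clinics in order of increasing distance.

Distances from (-3.5, 6.8):
1: √((7.8)² + (-10.2)²) = √(60.840 + 104.040) = 12.8 km
2: √((9.4)² + (6.5)²) = √(88.360 + 42.250) = 11.4 km
3: √((-10.3)² + (-7.7)²) = √(106.090 + 59.290) = 12.9 km
4: √((11.6)² + (-6.0)²) = √(134.560 + 36.000) = 13.1 km
5: √((1.1)² + (6.8)²) = √(1.210 + 46.240) = 6.9 km
6: √((6.7)² + (-10.5)²) = √(44.890 + 110.250) = 12.5 km
7: √((1.0)² + (-6.0)²) = √(1.000 + 36.000) = 6.1 km
Sorted: 7 (6.1 km) < 5 (6.9 km) < 2 (11.4 km) < 6 (12.5 km) < 1 (12.8 km) < …

7, 5, 2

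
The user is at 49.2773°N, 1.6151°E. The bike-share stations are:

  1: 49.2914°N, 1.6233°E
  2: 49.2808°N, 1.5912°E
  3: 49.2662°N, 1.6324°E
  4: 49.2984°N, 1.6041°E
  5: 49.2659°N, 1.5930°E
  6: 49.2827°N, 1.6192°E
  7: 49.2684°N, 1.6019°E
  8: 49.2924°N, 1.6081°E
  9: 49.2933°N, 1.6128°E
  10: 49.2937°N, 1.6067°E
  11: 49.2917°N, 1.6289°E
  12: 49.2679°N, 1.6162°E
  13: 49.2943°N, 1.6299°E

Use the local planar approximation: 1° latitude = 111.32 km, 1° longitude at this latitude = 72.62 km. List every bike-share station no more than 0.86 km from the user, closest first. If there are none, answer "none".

6

Distances from 49.2773°N, 1.6151°E:
1: √((0.0141·111.32)² + (0.0082·72.62)²) = √(2.463682 + 0.354601) = 1.6788 km
2: √((0.0035·111.32)² + (-0.0239·72.62)²) = √(0.151804 + 3.012370) = 1.7788 km
3: √((-0.0111·111.32)² + (0.0173·72.62)²) = √(1.526836 + 1.578355) = 1.7622 km
4: √((0.0211·111.32)² + (-0.0110·72.62)²) = √(5.517106 + 0.638113) = 2.4810 km
5: √((-0.0114·111.32)² + (-0.0221·72.62)²) = √(1.610483 + 2.575710) = 2.0460 km
6: √((0.0054·111.32)² + (0.0041·72.62)²) = √(0.361355 + 0.088650) = 0.6708 km
7: √((-0.0089·111.32)² + (-0.0132·72.62)²) = √(0.981582 + 0.918883) = 1.3786 km
8: √((0.0151·111.32)² + (-0.0070·72.62)²) = √(2.825532 + 0.258410) = 1.7561 km
9: √((0.0160·111.32)² + (-0.0023·72.62)²) = √(3.172388 + 0.027898) = 1.7889 km
10: √((0.0164·111.32)² + (-0.0084·72.62)²) = √(3.332991 + 0.372110) = 1.9249 km
11: √((0.0144·111.32)² + (0.0138·72.62)²) = √(2.569635 + 1.004317) = 1.8905 km
12: √((-0.0094·111.32)² + (0.0011·72.62)²) = √(1.094970 + 0.006381) = 1.0495 km
13: √((0.0170·111.32)² + (0.0148·72.62)²) = √(3.581329 + 1.155143) = 2.1763 km
Threshold 0.86 km: 6 (0.6708 km) is within range.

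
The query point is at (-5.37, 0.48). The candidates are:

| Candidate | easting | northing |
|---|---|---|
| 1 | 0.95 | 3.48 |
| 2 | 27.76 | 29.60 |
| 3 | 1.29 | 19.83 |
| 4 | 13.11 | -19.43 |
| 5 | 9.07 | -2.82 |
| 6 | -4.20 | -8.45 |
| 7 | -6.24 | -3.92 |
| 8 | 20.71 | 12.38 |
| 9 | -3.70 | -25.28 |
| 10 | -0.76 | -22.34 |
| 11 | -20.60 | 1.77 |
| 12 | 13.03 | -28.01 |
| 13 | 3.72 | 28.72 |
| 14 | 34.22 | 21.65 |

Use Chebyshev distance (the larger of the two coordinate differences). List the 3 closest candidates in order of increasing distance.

7, 1, 6

Distances from (-5.37, 0.48):
1: 6.32
2: 33.13
3: 19.35
4: 19.91
5: 14.44
6: 8.93
7: 4.40
8: 26.08
9: 25.76
10: 22.82
11: 15.23
12: 28.49
13: 28.24
14: 39.59
Sorted: 7 (4.40) < 1 (6.32) < 6 (8.93) < 5 (14.44) < 11 (15.23) < …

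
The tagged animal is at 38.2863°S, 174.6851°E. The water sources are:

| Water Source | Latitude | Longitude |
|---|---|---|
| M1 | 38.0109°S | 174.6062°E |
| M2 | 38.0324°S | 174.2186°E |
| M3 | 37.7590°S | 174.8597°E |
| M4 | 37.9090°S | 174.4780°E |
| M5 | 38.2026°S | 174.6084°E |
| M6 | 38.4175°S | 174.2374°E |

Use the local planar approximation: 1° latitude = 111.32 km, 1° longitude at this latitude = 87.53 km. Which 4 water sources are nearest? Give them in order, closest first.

Distances from 38.2863°S, 174.6851°E:
M1: √((0.2754·111.32)² + (-0.0789·87.53)²) = √(939.884023 + 47.694452) = 31.4258 km
M2: √((0.2539·111.32)² + (-0.4665·87.53)²) = √(798.862062 + 1667.313064) = 49.6606 km
M3: √((0.5273·111.32)² + (0.1746·87.53)²) = √(3445.576827 + 233.562081) = 60.6559 km
M4: √((0.3773·111.32)² + (-0.2071·87.53)²) = √(1764.087025 + 328.604915) = 45.7459 km
M5: √((0.0837·111.32)² + (-0.0767·87.53)²) = √(86.815508 + 45.071767) = 11.4842 km
M6: √((-0.1312·111.32)² + (-0.4477·87.53)²) = √(213.311400 + 1535.635155) = 41.8204 km
Sorted: M5 (11.4842 km) < M1 (31.4258 km) < M6 (41.8204 km) < M4 (45.7459 km) < M2 (49.6606 km) < M3 (60.6559 km)

M5, M1, M6, M4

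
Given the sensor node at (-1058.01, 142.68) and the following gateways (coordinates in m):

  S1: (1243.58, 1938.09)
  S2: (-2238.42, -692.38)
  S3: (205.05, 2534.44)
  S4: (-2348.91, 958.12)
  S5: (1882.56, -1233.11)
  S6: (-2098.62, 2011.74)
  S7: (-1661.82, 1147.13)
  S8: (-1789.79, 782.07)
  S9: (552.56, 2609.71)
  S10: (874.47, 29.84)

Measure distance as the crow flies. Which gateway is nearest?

Distances from (-1058.01, 142.68):
S1: √((2301.59)² + (1795.41)²) = √(5297316.5281 + 3223497.0681) = 2919.04 m
S2: √((-1180.41)² + (-835.06)²) = √(1393367.7681 + 697325.2036) = 1445.92 m
S3: √((1263.06)² + (2391.76)²) = √(1595320.5636 + 5720515.8976) = 2704.78 m
S4: √((-1290.90)² + (815.44)²) = √(1666422.8100 + 664942.3936) = 1526.88 m
S5: √((2940.57)² + (-1375.79)²) = √(8646951.9249 + 1892798.1241) = 3246.50 m
S6: √((-1040.61)² + (1869.06)²) = √(1082869.1721 + 3493385.2836) = 2139.22 m
S7: √((-603.81)² + (1004.45)²) = √(364586.5161 + 1008919.8025) = 1171.97 m
S8: √((-731.78)² + (639.39)²) = √(535501.9684 + 408819.5721) = 971.76 m
S9: √((1610.57)² + (2467.03)²) = √(2593935.7249 + 6086237.0209) = 2946.21 m
S10: √((1932.48)² + (-112.84)²) = √(3734478.9504 + 12732.8656) = 1935.77 m
Minimum: S8 at 971.76 m.

S8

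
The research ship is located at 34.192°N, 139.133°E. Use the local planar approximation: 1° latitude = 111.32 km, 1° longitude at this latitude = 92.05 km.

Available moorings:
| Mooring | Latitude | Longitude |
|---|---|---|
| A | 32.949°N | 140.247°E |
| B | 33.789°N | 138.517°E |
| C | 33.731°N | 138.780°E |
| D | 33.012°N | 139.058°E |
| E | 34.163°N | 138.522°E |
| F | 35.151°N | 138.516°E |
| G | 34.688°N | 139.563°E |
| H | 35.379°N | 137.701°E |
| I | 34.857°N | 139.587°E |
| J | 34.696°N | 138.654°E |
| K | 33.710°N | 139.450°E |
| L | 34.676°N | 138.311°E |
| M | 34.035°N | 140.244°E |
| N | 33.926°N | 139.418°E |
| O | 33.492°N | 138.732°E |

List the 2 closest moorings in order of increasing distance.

N, E

Distances from 34.192°N, 139.133°E:
A: √((-1.243·111.32)² + (1.114·92.05)²) = √(19146.46722 + 10515.21041) = 172.226 km
B: √((-0.403·111.32)² + (-0.616·92.05)²) = √(2012.59546 + 3215.20753) = 72.304 km
C: √((-0.461·111.32)² + (-0.353·92.05)²) = √(2633.59049 + 1055.83729) = 60.741 km
D: √((-1.180·111.32)² + (-0.075·92.05)²) = √(17254.81908 + 47.66176) = 131.539 km
E: √((-0.029·111.32)² + (-0.611·92.05)²) = √(10.42179 + 3163.22443) = 56.335 km
F: √((0.959·111.32)² + (-0.617·92.05)²) = √(11396.81791 + 3225.65499) = 120.923 km
G: √((0.496·111.32)² + (0.430·92.05)²) = √(3048.66530 + 1566.69514) = 67.936 km
H: √((1.187·111.32)² + (-1.432·92.05)²) = √(17460.14449 + 17375.35240) = 186.643 km
I: √((0.665·111.32)² + (0.454·92.05)²) = √(5480.11517 + 1746.46261) = 85.009 km
J: √((0.504·111.32)² + (-0.479·92.05)²) = √(3147.80244 + 1944.10005) = 71.358 km
K: √((-0.482·111.32)² + (0.317·92.05)²) = √(2878.99209 + 851.46365) = 61.077 km
L: √((0.484·111.32)² + (-0.822·92.05)²) = √(2902.93371 + 5725.20736) = 92.888 km
M: √((-0.157·111.32)² + (1.111·92.05)²) = √(305.45392 + 10458.65178) = 103.750 km
N: √((-0.266·111.32)² + (0.285·92.05)²) = √(876.81843 + 688.23587) = 39.561 km
O: √((-0.700·111.32)² + (-0.401·92.05)²) = √(6072.14978 + 1362.49944) = 86.224 km
Sorted: N (39.561 km) < E (56.335 km) < C (60.741 km) < K (61.077 km) < …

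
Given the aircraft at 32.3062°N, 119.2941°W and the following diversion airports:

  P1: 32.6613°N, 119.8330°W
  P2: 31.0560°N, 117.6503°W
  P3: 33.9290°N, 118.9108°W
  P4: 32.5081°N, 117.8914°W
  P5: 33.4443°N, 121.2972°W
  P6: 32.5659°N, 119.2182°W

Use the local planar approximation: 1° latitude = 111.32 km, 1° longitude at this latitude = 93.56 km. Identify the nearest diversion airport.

P6

Distances from 32.3062°N, 119.2941°W:
P1: √((0.3551·111.32)² + (-0.5389·93.56)²) = √(1562.599712 + 2542.124367) = 64.0681 km
P2: √((-1.2502·111.32)² + (1.6438·93.56)²) = √(19368.919067 + 23652.572290) = 207.4162 km
P3: √((1.6228·111.32)² + (0.3833·93.56)²) = √(32634.457185 + 1286.050625) = 184.1752 km
P4: √((0.2019·111.32)² + (1.4027·93.56)²) = √(505.148460 + 17223.048329) = 133.1473 km
P5: √((1.1381·111.32)² + (-2.0031·93.56)²) = √(16051.190238 + 35122.521594) = 226.2161 km
P6: √((0.2597·111.32)² + (0.0759·93.56)²) = √(835.776767 + 50.427098) = 29.7692 km
Minimum: P6 at 29.7692 km.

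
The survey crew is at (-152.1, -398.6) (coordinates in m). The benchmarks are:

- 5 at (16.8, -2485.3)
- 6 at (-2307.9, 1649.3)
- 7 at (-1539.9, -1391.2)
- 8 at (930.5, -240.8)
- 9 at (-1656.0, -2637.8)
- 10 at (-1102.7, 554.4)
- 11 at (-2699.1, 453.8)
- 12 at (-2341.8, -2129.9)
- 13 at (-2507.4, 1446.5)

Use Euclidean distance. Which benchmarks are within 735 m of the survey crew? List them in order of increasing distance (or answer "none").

Distances from (-152.1, -398.6):
5: 2093.5 m
6: 2973.4 m
7: 1706.2 m
8: 1094.0 m
9: 2697.4 m
10: 1346.0 m
11: 2685.9 m
12: 2791.4 m
13: 2992.0 m
Threshold 735 m: none within range.

none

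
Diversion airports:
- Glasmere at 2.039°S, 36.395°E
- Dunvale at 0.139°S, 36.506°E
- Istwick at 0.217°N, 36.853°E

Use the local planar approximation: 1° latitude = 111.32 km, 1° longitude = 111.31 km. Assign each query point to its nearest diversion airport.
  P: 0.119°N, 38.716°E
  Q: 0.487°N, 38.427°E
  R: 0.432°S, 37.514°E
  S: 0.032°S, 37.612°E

P→Istwick; Q→Istwick; R→Istwick; S→Istwick

P at 0.119°N, 38.716°E:
  Glasmere: √((-2.158·111.32)² + (-2.321·111.31)²) = √(57709.76104 + 66744.98602) = 352.781 km
  Dunvale: √((-0.258·111.32)² + (-2.210·111.31)²) = √(824.87057 + 60513.58922) = 247.666 km
  Istwick: √((0.098·111.32)² + (-1.863·111.31)²) = √(119.01414 + 43002.53671) = 207.657 km
  → nearest: Istwick (207.657 km)
Q at 0.487°N, 38.427°E:
  Glasmere: √((-2.526·111.32)² + (-2.032·111.31)²) = √(79070.24560 + 51158.26093) = 360.872 km
  Dunvale: √((-0.626·111.32)² + (-1.921·111.31)²) = √(4856.18320 + 45721.77638) = 224.895 km
  Istwick: √((-0.270·111.32)² + (-1.574·111.31)²) = √(903.38718 + 30695.71978) = 177.761 km
  → nearest: Istwick (177.761 km)
R at 0.432°S, 37.514°E:
  Glasmere: √((-1.607·111.32)² + (-1.119·111.31)²) = √(32002.07575 + 15514.16973) = 217.982 km
  Dunvale: √((0.293·111.32)² + (-1.008·111.31)²) = √(1063.85303 + 12588.94771) = 116.845 km
  Istwick: √((0.649·111.32)² + (-0.661·111.31)²) = √(5219.58277 + 5413.41453) = 103.116 km
  → nearest: Istwick (103.116 km)
S at 0.032°S, 37.612°E:
  Glasmere: √((-2.007·111.32)² + (-1.217·111.31)²) = √(49916.15680 + 18350.56845) = 261.279 km
  Dunvale: √((-0.107·111.32)² + (-1.106·111.31)²) = √(141.87764 + 15155.79141) = 123.684 km
  Istwick: √((0.249·111.32)² + (-0.759·111.31)²) = √(768.32522 + 7137.59526) = 88.915 km
  → nearest: Istwick (88.915 km)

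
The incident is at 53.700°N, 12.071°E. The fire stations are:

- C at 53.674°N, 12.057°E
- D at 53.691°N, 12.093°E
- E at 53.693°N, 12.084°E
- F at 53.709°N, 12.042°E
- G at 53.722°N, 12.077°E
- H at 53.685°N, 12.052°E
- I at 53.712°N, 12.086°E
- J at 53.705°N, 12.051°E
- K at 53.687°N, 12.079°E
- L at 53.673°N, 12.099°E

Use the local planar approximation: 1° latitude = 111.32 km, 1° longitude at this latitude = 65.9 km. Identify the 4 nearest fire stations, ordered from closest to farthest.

Distances from 53.700°N, 12.071°E:
C: 3.038 km
D: 1.762 km
E: 1.158 km
F: 2.158 km
G: 2.481 km
H: 2.087 km
I: 1.662 km
J: 1.431 km
K: 1.540 km
L: 3.527 km
Sorted: E (1.158 km) < J (1.431 km) < K (1.540 km) < I (1.662 km) < D (1.762 km) < H (2.087 km) < …

E, J, K, I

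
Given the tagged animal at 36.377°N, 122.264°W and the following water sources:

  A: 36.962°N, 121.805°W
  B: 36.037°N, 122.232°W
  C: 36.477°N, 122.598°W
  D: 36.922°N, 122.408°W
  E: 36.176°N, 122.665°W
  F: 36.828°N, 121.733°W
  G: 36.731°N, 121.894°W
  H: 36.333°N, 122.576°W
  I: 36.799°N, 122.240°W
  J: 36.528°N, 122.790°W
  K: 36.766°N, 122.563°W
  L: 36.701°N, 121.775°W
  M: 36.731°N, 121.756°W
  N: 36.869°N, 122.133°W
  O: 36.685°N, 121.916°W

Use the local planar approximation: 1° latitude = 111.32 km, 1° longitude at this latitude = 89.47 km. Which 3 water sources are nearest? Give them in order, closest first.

Distances from 36.377°N, 122.264°W:
A: √((0.585·111.32)² + (0.459·89.47)²) = √(4240.90093 + 1686.47631) = 76.989 km
B: √((-0.340·111.32)² + (0.032·89.47)²) = √(1432.53166 + 8.19700) = 37.957 km
C: √((0.100·111.32)² + (-0.334·89.47)²) = √(123.92142 + 892.99249) = 31.889 km
D: √((0.545·111.32)² + (-0.144·89.47)²) = √(3680.77610 + 165.98921) = 62.022 km
E: √((-0.201·111.32)² + (-0.401·89.47)²) = √(500.65495 + 1287.19285) = 42.283 km
F: √((0.451·111.32)² + (0.531·89.47)²) = √(2520.57416 + 2257.06422) = 69.120 km
G: √((0.354·111.32)² + (0.370·89.47)²) = √(1552.93372 + 1095.86820) = 51.467 km
H: √((-0.044·111.32)² + (-0.312·89.47)²) = √(23.99119 + 779.22713) = 28.341 km
I: √((0.422·111.32)² + (0.024·89.47)²) = √(2206.84229 + 4.61081) = 47.026 km
J: √((0.151·111.32)² + (-0.526·89.47)²) = √(282.55324 + 2214.75843) = 49.973 km
K: √((0.389·111.32)² + (-0.299·89.47)²) = √(1875.19138 + 715.64436) = 50.900 km
L: √((0.324·111.32)² + (0.489·89.47)²) = √(1300.87754 + 1914.13513) = 56.701 km
M: √((0.354·111.32)² + (0.508·89.47)²) = √(1552.93372 + 2065.77158) = 60.156 km
N: √((0.492·111.32)² + (0.131·89.47)²) = √(2999.69156 + 137.37176) = 56.009 km
O: √((0.308·111.32)² + (0.348·89.47)²) = √(1175.56820 + 969.42310) = 46.314 km
Sorted: H (28.341 km) < C (31.889 km) < B (37.957 km) < E (42.283 km) < O (46.314 km) < …

H, C, B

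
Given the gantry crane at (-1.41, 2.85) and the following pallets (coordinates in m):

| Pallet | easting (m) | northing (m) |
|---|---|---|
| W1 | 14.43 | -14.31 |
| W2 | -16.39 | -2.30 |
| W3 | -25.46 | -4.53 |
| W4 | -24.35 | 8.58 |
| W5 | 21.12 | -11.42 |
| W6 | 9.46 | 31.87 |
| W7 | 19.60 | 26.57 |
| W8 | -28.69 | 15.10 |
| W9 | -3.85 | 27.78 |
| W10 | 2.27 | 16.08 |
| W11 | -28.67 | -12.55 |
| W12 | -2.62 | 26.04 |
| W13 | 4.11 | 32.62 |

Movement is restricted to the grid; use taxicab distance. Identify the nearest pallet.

W10

Distances from (-1.41, 2.85):
W1: |15.84| + |-17.16| = 15.84 + 17.16 = 33.00 m
W2: |-14.98| + |-5.15| = 14.98 + 5.15 = 20.13 m
W3: |-24.05| + |-7.38| = 24.05 + 7.38 = 31.43 m
W4: |-22.94| + |5.73| = 22.94 + 5.73 = 28.67 m
W5: |22.53| + |-14.27| = 22.53 + 14.27 = 36.80 m
W6: |10.87| + |29.02| = 10.87 + 29.02 = 39.89 m
W7: |21.01| + |23.72| = 21.01 + 23.72 = 44.73 m
W8: |-27.28| + |12.25| = 27.28 + 12.25 = 39.53 m
W9: |-2.44| + |24.93| = 2.44 + 24.93 = 27.37 m
W10: |3.68| + |13.23| = 3.68 + 13.23 = 16.91 m
W11: |-27.26| + |-15.40| = 27.26 + 15.40 = 42.66 m
W12: |-1.21| + |23.19| = 1.21 + 23.19 = 24.40 m
W13: |5.52| + |29.77| = 5.52 + 29.77 = 35.29 m
Minimum: W10 at 16.91 m.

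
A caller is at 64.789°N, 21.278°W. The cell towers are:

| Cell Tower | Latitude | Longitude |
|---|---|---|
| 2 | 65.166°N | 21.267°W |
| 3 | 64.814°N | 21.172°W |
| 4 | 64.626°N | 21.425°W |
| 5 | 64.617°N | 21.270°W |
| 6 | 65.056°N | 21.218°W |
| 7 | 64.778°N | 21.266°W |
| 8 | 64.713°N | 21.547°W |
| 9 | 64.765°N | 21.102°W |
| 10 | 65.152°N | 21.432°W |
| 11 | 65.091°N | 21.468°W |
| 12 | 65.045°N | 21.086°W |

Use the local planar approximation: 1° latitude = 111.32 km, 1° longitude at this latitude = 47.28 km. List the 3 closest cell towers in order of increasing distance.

Distances from 64.789°N, 21.278°W:
2: 41.971 km
3: 5.733 km
4: 19.431 km
5: 19.151 km
6: 29.858 km
7: 1.350 km
8: 15.275 km
9: 8.740 km
10: 41.060 km
11: 34.798 km
12: 29.909 km
Sorted: 7 (1.350 km) < 3 (5.733 km) < 9 (8.740 km) < 8 (15.275 km) < 5 (19.151 km) < …

7, 3, 9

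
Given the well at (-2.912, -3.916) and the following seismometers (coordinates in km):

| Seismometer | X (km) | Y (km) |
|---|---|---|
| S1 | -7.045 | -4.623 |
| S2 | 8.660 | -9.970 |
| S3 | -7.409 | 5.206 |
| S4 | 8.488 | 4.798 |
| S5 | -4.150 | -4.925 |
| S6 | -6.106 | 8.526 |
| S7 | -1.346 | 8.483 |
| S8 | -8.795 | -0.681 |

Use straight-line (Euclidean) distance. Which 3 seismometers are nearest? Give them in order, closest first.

S5, S1, S8

Distances from (-2.912, -3.916):
S1: 4.193 km
S2: 13.060 km
S3: 10.170 km
S4: 14.349 km
S5: 1.597 km
S6: 12.845 km
S7: 12.498 km
S8: 6.714 km
Sorted: S5 (1.597 km) < S1 (4.193 km) < S8 (6.714 km) < S3 (10.170 km) < S7 (12.498 km) < …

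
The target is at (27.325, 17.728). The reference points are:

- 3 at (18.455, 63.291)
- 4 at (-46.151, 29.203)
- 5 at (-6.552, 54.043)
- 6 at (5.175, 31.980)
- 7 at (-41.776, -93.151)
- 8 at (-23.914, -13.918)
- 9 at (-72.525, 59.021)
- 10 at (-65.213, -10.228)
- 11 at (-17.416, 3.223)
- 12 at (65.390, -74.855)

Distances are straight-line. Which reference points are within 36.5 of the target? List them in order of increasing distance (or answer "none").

Distances from (27.325, 17.728):
3: 46.418
4: 74.367
5: 49.663
6: 26.339
7: 130.649
8: 60.224
9: 108.052
10: 96.669
11: 47.034
12: 100.103
Threshold 36.5: 6 (26.339) is within range.

6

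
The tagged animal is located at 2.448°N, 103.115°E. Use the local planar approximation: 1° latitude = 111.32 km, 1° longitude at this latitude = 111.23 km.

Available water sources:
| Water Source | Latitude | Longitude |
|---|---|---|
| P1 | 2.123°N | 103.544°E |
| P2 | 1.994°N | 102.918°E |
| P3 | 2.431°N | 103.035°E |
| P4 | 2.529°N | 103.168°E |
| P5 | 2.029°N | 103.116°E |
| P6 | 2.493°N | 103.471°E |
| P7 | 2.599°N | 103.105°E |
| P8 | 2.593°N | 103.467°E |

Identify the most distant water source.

Distances from 2.448°N, 103.115°E:
P1: √((-0.325·111.32)² + (0.429·111.23)²) = √(1308.92004 + 2276.97603) = 59.882 km
P2: √((-0.454·111.32)² + (-0.197·111.23)²) = √(2554.21882 + 480.14933) = 55.085 km
P3: √((-0.017·111.32)² + (-0.080·111.23)²) = √(3.58133 + 79.18152) = 9.097 km
P4: √((0.081·111.32)² + (0.053·111.23)²) = √(81.30485 + 34.75327) = 10.773 km
P5: √((-0.419·111.32)² + (0.001·111.23)²) = √(2175.57691 + 0.01237) = 46.643 km
P6: √((0.045·111.32)² + (0.356·111.23)²) = √(25.09409 + 1567.99210) = 39.913 km
P7: √((0.151·111.32)² + (-0.010·111.23)²) = √(282.55324 + 1.23721) = 16.846 km
P8: √((0.145·111.32)² + (0.352·111.23)²) = √(260.54479 + 1532.95428) = 42.350 km
Maximum: P1 at 59.882 km.

P1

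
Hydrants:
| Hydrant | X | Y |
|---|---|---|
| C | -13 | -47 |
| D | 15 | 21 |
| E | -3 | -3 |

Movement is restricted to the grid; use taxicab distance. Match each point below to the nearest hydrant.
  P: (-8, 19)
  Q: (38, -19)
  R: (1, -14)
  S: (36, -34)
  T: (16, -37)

P→D; Q→E; R→E; S→C; T→C

P at (-8, 19):
  C: 71
  D: 25
  E: 27
  → nearest: D (25)
Q at (38, -19):
  C: 79
  D: 63
  E: 57
  → nearest: E (57)
R at (1, -14):
  C: 47
  D: 49
  E: 15
  → nearest: E (15)
S at (36, -34):
  C: 62
  D: 76
  E: 70
  → nearest: C (62)
T at (16, -37):
  C: 39
  D: 59
  E: 53
  → nearest: C (39)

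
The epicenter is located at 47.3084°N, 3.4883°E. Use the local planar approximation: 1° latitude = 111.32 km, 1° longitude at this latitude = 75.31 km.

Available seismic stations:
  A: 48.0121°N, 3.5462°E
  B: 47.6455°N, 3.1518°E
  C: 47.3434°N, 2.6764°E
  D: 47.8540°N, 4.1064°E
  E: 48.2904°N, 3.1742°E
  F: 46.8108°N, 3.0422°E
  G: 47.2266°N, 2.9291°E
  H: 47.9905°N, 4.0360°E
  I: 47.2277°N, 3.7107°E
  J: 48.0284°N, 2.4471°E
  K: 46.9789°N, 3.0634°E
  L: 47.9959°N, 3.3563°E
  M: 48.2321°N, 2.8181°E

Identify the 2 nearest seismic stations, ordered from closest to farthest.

Distances from 47.3084°N, 3.4883°E:
A: 78.4571 km
B: 45.2814 km
C: 61.2682 km
D: 76.5226 km
E: 111.8463 km
F: 64.7846 km
G: 43.0866 km
H: 86.4113 km
I: 19.0061 km
J: 112.1278 km
K: 48.6762 km
L: 77.1754 km
M: 114.5458 km
Sorted: I (19.0061 km) < G (43.0866 km) < B (45.2814 km) < K (48.6762 km) < …

I, G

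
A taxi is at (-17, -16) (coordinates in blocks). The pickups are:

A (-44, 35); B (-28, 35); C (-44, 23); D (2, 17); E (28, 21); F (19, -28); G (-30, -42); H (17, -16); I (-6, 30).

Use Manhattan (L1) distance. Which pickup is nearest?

H

Distances from (-17, -16):
A: 78 blocks
B: 62 blocks
C: 66 blocks
D: 52 blocks
E: 82 blocks
F: 48 blocks
G: 39 blocks
H: 34 blocks
I: 57 blocks
Minimum: H at 34 blocks.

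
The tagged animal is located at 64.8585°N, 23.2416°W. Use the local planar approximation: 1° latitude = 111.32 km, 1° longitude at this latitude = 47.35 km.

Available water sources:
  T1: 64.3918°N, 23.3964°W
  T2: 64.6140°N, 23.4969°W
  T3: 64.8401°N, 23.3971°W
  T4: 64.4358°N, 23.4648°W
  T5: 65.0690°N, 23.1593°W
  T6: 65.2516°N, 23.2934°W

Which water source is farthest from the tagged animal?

T1

Distances from 64.8585°N, 23.2416°W:
T1: √((-0.4667·111.32)² + (-0.1548·47.35)²) = √(2699.118781 + 53.725675) = 52.4676 km
T2: √((-0.2445·111.32)² + (-0.2553·47.35)²) = √(740.805371 + 146.130744) = 29.7815 km
T3: √((-0.0184·111.32)² + (-0.1555·47.35)²) = √(4.195484 + 54.212665) = 7.6425 km
T4: √((-0.4227·111.32)² + (-0.2232·47.35)²) = √(2214.169637 + 111.693615) = 48.2272 km
T5: √((0.2105·111.32)² + (0.0823·47.35)²) = √(549.098928 + 15.185869) = 23.7547 km
T6: √((0.3931·111.32)² + (-0.0518·47.35)²) = √(1914.928148 + 6.015884) = 43.8286 km
Maximum: T1 at 52.4676 km.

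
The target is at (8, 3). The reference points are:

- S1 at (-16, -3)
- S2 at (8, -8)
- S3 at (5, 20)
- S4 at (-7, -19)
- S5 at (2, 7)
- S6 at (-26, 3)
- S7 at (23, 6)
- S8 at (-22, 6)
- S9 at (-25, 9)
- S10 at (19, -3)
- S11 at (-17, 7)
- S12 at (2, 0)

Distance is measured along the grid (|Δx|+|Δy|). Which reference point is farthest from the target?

Distances from (8, 3):
S1: |-24| + |-6| = 24 + 6 = 30
S2: |0| + |-11| = 0 + 11 = 11
S3: |-3| + |17| = 3 + 17 = 20
S4: |-15| + |-22| = 15 + 22 = 37
S5: |-6| + |4| = 6 + 4 = 10
S6: |-34| + |0| = 34 + 0 = 34
S7: |15| + |3| = 15 + 3 = 18
S8: |-30| + |3| = 30 + 3 = 33
S9: |-33| + |6| = 33 + 6 = 39
S10: |11| + |-6| = 11 + 6 = 17
S11: |-25| + |4| = 25 + 4 = 29
S12: |-6| + |-3| = 6 + 3 = 9
Maximum: S9 at 39.

S9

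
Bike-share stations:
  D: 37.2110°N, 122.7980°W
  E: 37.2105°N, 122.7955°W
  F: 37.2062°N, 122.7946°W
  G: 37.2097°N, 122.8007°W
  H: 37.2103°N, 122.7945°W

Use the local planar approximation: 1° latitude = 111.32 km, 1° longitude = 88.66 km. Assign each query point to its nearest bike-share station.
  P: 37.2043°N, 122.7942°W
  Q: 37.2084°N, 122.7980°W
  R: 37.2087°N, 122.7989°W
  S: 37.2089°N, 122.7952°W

P→F; Q→G; R→G; S→H

P at 37.2043°N, 122.7942°W:
  D: 0.8184 km
  E: 0.6997 km
  F: 0.2145 km
  G: 0.8327 km
  H: 0.6684 km
  → nearest: F (0.2145 km)
Q at 37.2084°N, 122.7980°W:
  D: 0.2894 km
  E: 0.3221 km
  F: 0.3884 km
  G: 0.2797 km
  H: 0.3755 km
  → nearest: G (0.2797 km)
R at 37.2087°N, 122.7989°W:
  D: 0.2682 km
  E: 0.3620 km
  F: 0.4720 km
  G: 0.1946 km
  H: 0.4288 km
  → nearest: G (0.1946 km)
S at 37.2089°N, 122.7952°W:
  D: 0.3410 km
  E: 0.1801 km
  F: 0.3052 km
  G: 0.4957 km
  H: 0.1678 km
  → nearest: H (0.1678 km)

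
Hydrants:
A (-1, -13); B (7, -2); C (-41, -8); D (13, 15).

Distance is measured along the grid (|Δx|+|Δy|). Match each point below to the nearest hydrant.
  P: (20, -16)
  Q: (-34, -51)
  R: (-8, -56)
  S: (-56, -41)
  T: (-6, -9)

P→A; Q→C; R→A; S→C; T→A

P at (20, -16):
  A: |-21| + |3| = 21 + 3 = 24
  B: |-13| + |14| = 13 + 14 = 27
  C: |-61| + |8| = 61 + 8 = 69
  D: |-7| + |31| = 7 + 31 = 38
  → nearest: A (24)
Q at (-34, -51):
  A: |33| + |38| = 33 + 38 = 71
  B: |41| + |49| = 41 + 49 = 90
  C: |-7| + |43| = 7 + 43 = 50
  D: |47| + |66| = 47 + 66 = 113
  → nearest: C (50)
R at (-8, -56):
  A: |7| + |43| = 7 + 43 = 50
  B: |15| + |54| = 15 + 54 = 69
  C: |-33| + |48| = 33 + 48 = 81
  D: |21| + |71| = 21 + 71 = 92
  → nearest: A (50)
S at (-56, -41):
  A: |55| + |28| = 55 + 28 = 83
  B: |63| + |39| = 63 + 39 = 102
  C: |15| + |33| = 15 + 33 = 48
  D: |69| + |56| = 69 + 56 = 125
  → nearest: C (48)
T at (-6, -9):
  A: |5| + |-4| = 5 + 4 = 9
  B: |13| + |7| = 13 + 7 = 20
  C: |-35| + |1| = 35 + 1 = 36
  D: |19| + |24| = 19 + 24 = 43
  → nearest: A (9)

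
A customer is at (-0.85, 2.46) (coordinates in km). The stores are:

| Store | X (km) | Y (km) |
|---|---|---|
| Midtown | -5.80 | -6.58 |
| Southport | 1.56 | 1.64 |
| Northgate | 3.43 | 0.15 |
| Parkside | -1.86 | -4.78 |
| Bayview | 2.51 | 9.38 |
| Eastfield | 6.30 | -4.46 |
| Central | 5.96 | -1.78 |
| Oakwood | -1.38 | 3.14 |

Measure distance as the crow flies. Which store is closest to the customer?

Distances from (-0.85, 2.46):
Midtown: 10.31 km
Southport: 2.55 km
Northgate: 4.86 km
Parkside: 7.31 km
Bayview: 7.69 km
Eastfield: 9.95 km
Central: 8.02 km
Oakwood: 0.86 km
Minimum: Oakwood at 0.86 km.

Oakwood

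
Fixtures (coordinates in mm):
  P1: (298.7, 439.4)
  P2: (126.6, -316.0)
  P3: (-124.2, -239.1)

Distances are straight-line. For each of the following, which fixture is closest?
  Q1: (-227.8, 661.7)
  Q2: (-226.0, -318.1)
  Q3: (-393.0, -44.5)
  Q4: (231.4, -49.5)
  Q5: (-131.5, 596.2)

Q1→P1; Q2→P3; Q3→P3; Q4→P2; Q5→P1

Q1 at (-227.8, 661.7):
  P1: √((526.5)² + (-222.3)²) = √(277202.250 + 49417.290) = 571.5 mm
  P2: √((354.4)² + (-977.7)²) = √(125599.360 + 955897.290) = 1040.0 mm
  P3: √((103.6)² + (-900.8)²) = √(10732.960 + 811440.640) = 906.7 mm
  → nearest: P1 (571.5 mm)
Q2 at (-226.0, -318.1):
  P1: √((524.7)² + (757.5)²) = √(275310.090 + 573806.250) = 921.5 mm
  P2: √((352.6)² + (2.1)²) = √(124326.760 + 4.410) = 352.6 mm
  P3: √((101.8)² + (79.0)²) = √(10363.240 + 6241.000) = 128.9 mm
  → nearest: P3 (128.9 mm)
Q3 at (-393.0, -44.5):
  P1: √((691.7)² + (483.9)²) = √(478448.890 + 234159.210) = 844.2 mm
  P2: √((519.6)² + (-271.5)²) = √(269984.160 + 73712.250) = 586.3 mm
  P3: √((268.8)² + (-194.6)²) = √(72253.440 + 37869.160) = 331.8 mm
  → nearest: P3 (331.8 mm)
Q4 at (231.4, -49.5):
  P1: √((67.3)² + (488.9)²) = √(4529.290 + 239023.210) = 493.5 mm
  P2: √((-104.8)² + (-266.5)²) = √(10983.040 + 71022.250) = 286.4 mm
  P3: √((-355.6)² + (-189.6)²) = √(126451.360 + 35948.160) = 403.0 mm
  → nearest: P2 (286.4 mm)
Q5 at (-131.5, 596.2):
  P1: √((430.2)² + (-156.8)²) = √(185072.040 + 24586.240) = 457.9 mm
  P2: √((258.1)² + (-912.2)²) = √(66615.610 + 832108.840) = 948.0 mm
  P3: √((7.3)² + (-835.3)²) = √(53.290 + 697726.090) = 835.3 mm
  → nearest: P1 (457.9 mm)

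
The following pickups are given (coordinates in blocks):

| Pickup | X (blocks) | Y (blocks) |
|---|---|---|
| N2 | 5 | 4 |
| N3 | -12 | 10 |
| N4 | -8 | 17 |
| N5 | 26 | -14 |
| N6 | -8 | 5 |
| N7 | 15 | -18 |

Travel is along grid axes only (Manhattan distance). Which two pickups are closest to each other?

Pairwise distances:
N2–N3: |-17| + |6| = 17 + 6 = 23 blocks
N2–N4: |-13| + |13| = 13 + 13 = 26 blocks
N2–N5: |21| + |-18| = 21 + 18 = 39 blocks
N2–N6: |-13| + |1| = 13 + 1 = 14 blocks
N2–N7: |10| + |-22| = 10 + 22 = 32 blocks
N3–N4: |4| + |7| = 4 + 7 = 11 blocks
N3–N5: |38| + |-24| = 38 + 24 = 62 blocks
N3–N6: |4| + |-5| = 4 + 5 = 9 blocks
N3–N7: |27| + |-28| = 27 + 28 = 55 blocks
N4–N5: |34| + |-31| = 34 + 31 = 65 blocks
N4–N6: |0| + |-12| = 0 + 12 = 12 blocks
N4–N7: |23| + |-35| = 23 + 35 = 58 blocks
N5–N6: |-34| + |19| = 34 + 19 = 53 blocks
N5–N7: |-11| + |-4| = 11 + 4 = 15 blocks
N6–N7: |23| + |-23| = 23 + 23 = 46 blocks
Closest pair: N3–N6 at 9 blocks.

N3 and N6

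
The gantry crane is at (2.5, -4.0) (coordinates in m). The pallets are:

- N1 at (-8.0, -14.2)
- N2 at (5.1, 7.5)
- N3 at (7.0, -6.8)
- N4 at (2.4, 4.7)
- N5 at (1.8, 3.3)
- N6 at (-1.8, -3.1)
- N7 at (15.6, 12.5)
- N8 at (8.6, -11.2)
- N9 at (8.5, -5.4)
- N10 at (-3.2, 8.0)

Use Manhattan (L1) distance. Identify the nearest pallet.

Distances from (2.5, -4.0):
N1: 20.7 m
N2: 14.1 m
N3: 7.3 m
N4: 8.8 m
N5: 8.0 m
N6: 5.2 m
N7: 29.6 m
N8: 13.3 m
N9: 7.4 m
N10: 17.7 m
Minimum: N6 at 5.2 m.

N6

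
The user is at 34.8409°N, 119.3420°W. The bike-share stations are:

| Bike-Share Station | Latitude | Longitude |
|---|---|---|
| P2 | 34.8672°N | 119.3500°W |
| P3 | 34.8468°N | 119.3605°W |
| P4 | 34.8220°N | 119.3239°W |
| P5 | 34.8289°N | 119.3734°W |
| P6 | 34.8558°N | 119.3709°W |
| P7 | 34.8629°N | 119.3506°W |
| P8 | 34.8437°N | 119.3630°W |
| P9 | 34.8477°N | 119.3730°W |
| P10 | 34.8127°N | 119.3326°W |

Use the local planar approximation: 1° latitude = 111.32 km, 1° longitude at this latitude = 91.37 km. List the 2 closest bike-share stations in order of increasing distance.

P3, P8

Distances from 34.8409°N, 119.3420°W:
P2: √((0.0263·111.32)² + (-0.0080·91.37)²) = √(8.571521 + 0.534303) = 3.0176 km
P3: √((0.0059·111.32)² + (-0.0185·91.37)²) = √(0.431370 + 2.857266) = 1.8135 km
P4: √((-0.0189·111.32)² + (0.0181·91.37)²) = √(4.426597 + 2.735045) = 2.6761 km
P5: √((-0.0120·111.32)² + (-0.0314·91.37)²) = √(1.784469 + 8.231264) = 3.1648 km
P6: √((0.0149·111.32)² + (-0.0289·91.37)²) = √(2.751180 + 6.972731) = 3.1183 km
P7: √((0.0220·111.32)² + (-0.0086·91.37)²) = √(5.997797 + 0.617453) = 2.5720 km
P8: √((0.0028·111.32)² + (-0.0210·91.37)²) = √(0.097154 + 3.681678) = 1.9439 km
P9: √((0.0068·111.32)² + (-0.0310·91.37)²) = √(0.573013 + 8.022886) = 2.9319 km
P10: √((-0.0282·111.32)² + (0.0094·91.37)²) = √(9.854727 + 0.737671) = 3.2546 km
Sorted: P3 (1.8135 km) < P8 (1.9439 km) < P7 (2.5720 km) < P4 (2.6761 km) < …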